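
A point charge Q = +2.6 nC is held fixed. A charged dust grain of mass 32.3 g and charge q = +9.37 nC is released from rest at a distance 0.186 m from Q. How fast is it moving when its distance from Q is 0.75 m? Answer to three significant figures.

7.40×10⁻³ m/s

Only the electrostatic force acts, so mechanical energy is conserved: ½mv² = U₁ − U₂ = kQq(1/r₁ − 1/r₂).
U₁ − U₂ = (8.99×10⁹ N·m²/C²)(2.60×10⁻⁹ C)(9.37×10⁻⁹ C)(1/0.186 − 1/0.750) = 8.85×10⁻⁷ J.
v = √(2·8.85×10⁻⁷/0.0323) = 7.40×10⁻³ m/s.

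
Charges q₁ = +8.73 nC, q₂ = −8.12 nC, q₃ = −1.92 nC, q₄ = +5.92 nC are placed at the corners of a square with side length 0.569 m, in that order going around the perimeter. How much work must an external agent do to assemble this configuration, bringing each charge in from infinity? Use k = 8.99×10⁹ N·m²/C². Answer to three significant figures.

The assembly work is the sum of pairwise potential energies, U = Σ_{i<j} kqᵢqⱼ/rᵢⱼ.
The four side pairs have separation 0.569 m and the two diagonal pairs 0.805 m.
Summing all 6 pair terms gives U = -9.61×10⁻⁷ J.

-9.61×10⁻⁷ J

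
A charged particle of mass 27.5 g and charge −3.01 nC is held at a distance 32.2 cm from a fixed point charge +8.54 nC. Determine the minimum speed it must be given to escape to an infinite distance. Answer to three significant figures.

To just escape, total mechanical energy must reach zero at infinity: ½mv²_min + U = 0, so ½mv²_min = −U = |kQq|/r.
|U| = |kQq|/r = (8.99×10⁹ N·m²/C²)(8.54×10⁻⁹)(3.01×10⁻⁹)/(0.322) = 7.18×10⁻⁷ J.
v_min = √(2|U|/m) = √(2·7.18×10⁻⁷/0.0275) = 7.22×10⁻³ m/s.

7.22×10⁻³ m/s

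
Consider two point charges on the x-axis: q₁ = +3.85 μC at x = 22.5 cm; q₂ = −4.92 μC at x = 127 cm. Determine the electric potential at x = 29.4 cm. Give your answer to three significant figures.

Electric potential is a scalar, so the contributions from each charge add algebraically: V = Σ kqᵢ/rᵢ.
Distances from the field point to each charge: r₁ = 0.0690 m, r₂ = 0.976 m.
V = k[(3.85×10⁻⁶)/(0.0690) + (-4.92×10⁻⁶)/(0.976)] = 4.56×10⁵ V.

4.56×10⁵ V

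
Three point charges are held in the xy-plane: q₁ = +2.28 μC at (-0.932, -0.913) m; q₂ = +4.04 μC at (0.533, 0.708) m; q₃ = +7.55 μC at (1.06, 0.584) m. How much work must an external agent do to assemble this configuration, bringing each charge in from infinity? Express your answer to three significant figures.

The work to assemble the configuration equals its total potential energy, U = Σ kqᵢqⱼ/rᵢⱼ over all pairs.
Pair separations: r₁₂ = 2.18 m, r₁₃ = 2.49 m, r₂₃ = 0.541 m.
U = (0.0379) + (0.0621) + (0.506) = 0.607 J.

0.607 J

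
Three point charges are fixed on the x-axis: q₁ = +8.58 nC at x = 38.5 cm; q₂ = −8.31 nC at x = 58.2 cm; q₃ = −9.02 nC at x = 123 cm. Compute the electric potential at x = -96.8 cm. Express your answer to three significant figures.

-28.1 V

Electric potential is a scalar, so the contributions from each charge add algebraically: V = Σ kqᵢ/rᵢ.
Distances from the field point to each charge: r₁ = 1.35 m, r₂ = 1.55 m, r₃ = 2.20 m.
V = k[(8.58×10⁻⁹)/(1.35) + (-8.31×10⁻⁹)/(1.55) + (-9.02×10⁻⁹)/(2.20)] = -28.1 V.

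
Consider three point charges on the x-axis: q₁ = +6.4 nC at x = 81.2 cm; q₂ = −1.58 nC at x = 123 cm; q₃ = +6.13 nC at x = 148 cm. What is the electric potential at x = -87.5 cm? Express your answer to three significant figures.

50.8 V

Electric potential is a scalar, so the contributions from each charge add algebraically: V = Σ kqᵢ/rᵢ.
Distances from the field point to each charge: r₁ = 1.69 m, r₂ = 2.10 m, r₃ = 2.35 m.
V = k[(6.40×10⁻⁹)/(1.69) + (-1.58×10⁻⁹)/(2.10) + (6.13×10⁻⁹)/(2.35)] = 50.8 V.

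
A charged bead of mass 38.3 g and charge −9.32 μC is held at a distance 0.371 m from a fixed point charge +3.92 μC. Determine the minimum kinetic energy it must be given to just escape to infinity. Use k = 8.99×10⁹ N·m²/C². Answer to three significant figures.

0.885 J

To just escape, total mechanical energy must reach zero at infinity: ½mv²_min + U = 0, so ½mv²_min = −U = |kQq|/r.
|U| = |kQq|/r = (8.99×10⁹ N·m²/C²)(3.92×10⁻⁶)(9.32×10⁻⁶)/(0.371) = 0.885 J.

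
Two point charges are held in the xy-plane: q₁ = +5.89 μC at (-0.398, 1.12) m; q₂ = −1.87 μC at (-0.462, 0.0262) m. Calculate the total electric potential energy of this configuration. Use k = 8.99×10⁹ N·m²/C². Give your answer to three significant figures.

The assembly work is the sum of pairwise potential energies, U = Σ_{i<j} kqᵢqⱼ/rᵢⱼ.
Pair separations: r₁₂ = 1.10 m.
U = (-0.0904) = -0.0904 J.

-0.0904 J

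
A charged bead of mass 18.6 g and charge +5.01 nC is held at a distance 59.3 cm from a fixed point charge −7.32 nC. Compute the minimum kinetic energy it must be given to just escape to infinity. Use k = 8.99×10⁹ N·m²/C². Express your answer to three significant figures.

To just escape, total mechanical energy must reach zero at infinity: ½mv²_min + U = 0, so ½mv²_min = −U = |kQq|/r.
|U| = |kQq|/r = (8.99×10⁹ N·m²/C²)(7.32×10⁻⁹)(5.01×10⁻⁹)/(0.593) = 5.56×10⁻⁷ J.

5.56×10⁻⁷ J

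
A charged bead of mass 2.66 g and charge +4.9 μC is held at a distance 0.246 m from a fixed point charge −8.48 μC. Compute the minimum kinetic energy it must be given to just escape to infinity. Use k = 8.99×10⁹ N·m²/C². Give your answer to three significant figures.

To just escape, total mechanical energy must reach zero at infinity: ½mv²_min + U = 0, so ½mv²_min = −U = |kQq|/r.
|U| = |kQq|/r = (8.99×10⁹ N·m²/C²)(8.48×10⁻⁶)(4.90×10⁻⁶)/(0.246) = 1.52 J.

1.52 J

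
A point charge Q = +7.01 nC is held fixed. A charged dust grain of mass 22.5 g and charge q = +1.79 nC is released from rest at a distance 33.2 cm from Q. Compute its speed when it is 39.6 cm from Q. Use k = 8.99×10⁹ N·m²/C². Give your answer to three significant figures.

2.21×10⁻³ m/s

Only the electrostatic force acts, so mechanical energy is conserved: ½mv² = U₁ − U₂ = kQq(1/r₁ − 1/r₂).
U₁ − U₂ = (8.99×10⁹ N·m²/C²)(7.01×10⁻⁹ C)(1.79×10⁻⁹ C)(1/0.332 − 1/0.396) = 5.49×10⁻⁸ J.
v = √(2·5.49×10⁻⁸/0.0225) = 2.21×10⁻³ m/s.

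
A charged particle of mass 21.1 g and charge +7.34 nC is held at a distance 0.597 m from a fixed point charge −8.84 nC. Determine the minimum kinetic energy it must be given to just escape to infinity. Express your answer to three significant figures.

9.77×10⁻⁷ J

To just escape, total mechanical energy must reach zero at infinity: ½mv²_min + U = 0, so ½mv²_min = −U = |kQq|/r.
|U| = |kQq|/r = (8.99×10⁹ N·m²/C²)(8.84×10⁻⁹)(7.34×10⁻⁹)/(0.597) = 9.77×10⁻⁷ J.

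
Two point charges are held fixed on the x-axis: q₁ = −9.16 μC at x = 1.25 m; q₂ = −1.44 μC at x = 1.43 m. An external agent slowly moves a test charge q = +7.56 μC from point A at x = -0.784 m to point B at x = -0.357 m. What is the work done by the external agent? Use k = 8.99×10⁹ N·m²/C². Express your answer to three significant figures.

-0.0919 J

For quasistatic motion the external work equals the change in potential energy: W_ext = qΔV = q(V_B − V_A).
At A: distances to the source charges are 2.03 m, 2.21 m; V_A = Σ kqᵢ/rᵢ = -4.63×10⁴ V.
At B: distances to the source charges are 1.61 m, 1.79 m; V_B = Σ kqᵢ/rᵢ = -5.85×10⁴ V.
ΔV = V_B − V_A = -1.22×10⁴ V.
W_ext = qΔV = (7.56×10⁻⁶ C)(-1.22×10⁴ V) = -0.0919 J.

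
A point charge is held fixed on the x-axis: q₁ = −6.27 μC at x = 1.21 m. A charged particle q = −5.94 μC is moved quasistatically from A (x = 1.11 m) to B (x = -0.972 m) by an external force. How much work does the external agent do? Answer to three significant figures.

For quasistatic motion the external work equals the change in potential energy: W_ext = qΔV = q(V_B − V_A).
At A: distance to the source charge is 0.100 m; V_A = kq₁/r = -5.64×10⁵ V.
At B: distance to the source charge is 2.18 m; V_B = kq₁/r = -2.58×10⁴ V.
ΔV = V_B − V_A = 5.38×10⁵ V.
W_ext = qΔV = (-5.94×10⁻⁶ C)(5.38×10⁵ V) = -3.19 J.

-3.19 J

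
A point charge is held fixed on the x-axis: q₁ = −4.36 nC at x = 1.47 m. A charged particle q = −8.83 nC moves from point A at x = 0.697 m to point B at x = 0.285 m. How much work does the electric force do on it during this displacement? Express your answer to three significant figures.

The work done by the electric force is W_field = −ΔU = −q(V_B − V_A) = q(V_A − V_B).
At A: distance to the source charge is 0.773 m; V_A = kq₁/r = -50.7 V.
At B: distance to the source charge is 1.19 m; V_B = kq₁/r = -33.1 V.
ΔV = V_B − V_A = 17.6 V.
W_field = −qΔV = −(-8.83×10⁻⁹ C)(17.6 V) = 1.56×10⁻⁷ J.

1.56×10⁻⁷ J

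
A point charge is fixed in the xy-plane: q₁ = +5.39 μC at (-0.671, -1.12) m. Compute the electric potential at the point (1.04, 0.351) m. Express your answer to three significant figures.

2.15×10⁴ V

The total potential is the scalar sum of each charge's contribution, V = Σ kqᵢ/rᵢ.
Distances from the field point to each charge: r₁ = 2.26 m.
V = k[(5.39×10⁻⁶)/(2.26)] = 2.15×10⁴ V.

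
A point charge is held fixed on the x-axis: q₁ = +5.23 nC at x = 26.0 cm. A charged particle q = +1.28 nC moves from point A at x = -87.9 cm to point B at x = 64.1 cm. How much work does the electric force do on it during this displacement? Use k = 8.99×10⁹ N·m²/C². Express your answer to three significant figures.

-1.05×10⁻⁷ J

The work done by the electric force is W_field = −ΔU = −q(V_B − V_A) = q(V_A − V_B).
At A: distance to the source charge is 1.14 m; V_A = kq₁/r = 41.3 V.
At B: distance to the source charge is 0.381 m; V_B = kq₁/r = 123 V.
ΔV = V_B − V_A = 82.1 V.
W_field = −qΔV = −(1.28×10⁻⁹ C)(82.1 V) = -1.05×10⁻⁷ J.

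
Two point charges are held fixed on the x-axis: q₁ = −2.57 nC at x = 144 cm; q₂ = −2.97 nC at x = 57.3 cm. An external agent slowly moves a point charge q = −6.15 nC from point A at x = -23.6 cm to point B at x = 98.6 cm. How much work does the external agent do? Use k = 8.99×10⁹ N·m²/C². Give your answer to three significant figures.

For quasistatic motion the external work equals the change in potential energy: W_ext = qΔV = q(V_B − V_A).
At A: distances to the source charges are 1.68 m, 0.809 m; V_A = Σ kqᵢ/rᵢ = -46.8 V.
At B: distances to the source charges are 0.454 m, 0.413 m; V_B = Σ kqᵢ/rᵢ = -116 V.
ΔV = V_B − V_A = -68.8 V.
W_ext = qΔV = (-6.15×10⁻⁹ C)(-68.8 V) = 4.23×10⁻⁷ J.

4.23×10⁻⁷ J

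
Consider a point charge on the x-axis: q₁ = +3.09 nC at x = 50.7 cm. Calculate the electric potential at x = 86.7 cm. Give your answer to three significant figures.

77.2 V

The total potential is the scalar sum of each charge's contribution, V = Σ kqᵢ/rᵢ.
V = k[(3.09×10⁻⁹)/(0.360)] = 77.2 V.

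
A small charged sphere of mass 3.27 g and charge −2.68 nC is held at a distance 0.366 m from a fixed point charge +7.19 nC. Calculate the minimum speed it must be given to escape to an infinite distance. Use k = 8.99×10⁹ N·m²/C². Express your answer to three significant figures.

To just escape, total mechanical energy must reach zero at infinity: ½mv²_min + U = 0, so ½mv²_min = −U = |kQq|/r.
|U| = |kQq|/r = (8.99×10⁹ N·m²/C²)(7.19×10⁻⁹)(2.68×10⁻⁹)/(0.366) = 4.73×10⁻⁷ J.
v_min = √(2|U|/m) = √(2·4.73×10⁻⁷/3.27×10⁻³) = 0.0170 m/s.

0.0170 m/s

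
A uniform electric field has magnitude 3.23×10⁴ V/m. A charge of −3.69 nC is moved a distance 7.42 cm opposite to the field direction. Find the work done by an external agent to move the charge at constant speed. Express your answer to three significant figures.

The potential change for a displacement 7.42 cm opposite to the field direction is ΔV = +Ed = 2400 V.
W_ext = qΔV = -8.84×10⁻⁶ J.

-8.84×10⁻⁶ J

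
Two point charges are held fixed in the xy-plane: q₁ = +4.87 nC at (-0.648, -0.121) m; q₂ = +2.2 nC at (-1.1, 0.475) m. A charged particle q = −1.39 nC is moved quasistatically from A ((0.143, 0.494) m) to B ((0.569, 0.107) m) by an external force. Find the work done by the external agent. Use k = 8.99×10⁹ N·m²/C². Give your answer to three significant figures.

1.76×10⁻⁸ J

For quasistatic motion the external work equals the change in potential energy: W_ext = qΔV = q(V_B − V_A).
At A: distances to the source charges are 1.00 m, 1.24 m; V_A = Σ kqᵢ/rᵢ = 59.6 V.
At B: distances to the source charges are 1.24 m, 1.71 m; V_B = Σ kqᵢ/rᵢ = 46.9 V.
ΔV = V_B − V_A = -12.7 V.
W_ext = qΔV = (-1.39×10⁻⁹ C)(-12.7 V) = 1.76×10⁻⁸ J.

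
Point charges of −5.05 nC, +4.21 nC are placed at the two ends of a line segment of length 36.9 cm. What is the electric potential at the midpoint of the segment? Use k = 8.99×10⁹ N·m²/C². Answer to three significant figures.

-40.9 V

Electric potential is a scalar, so the contributions from each charge add algebraically: V = Σ kqᵢ/rᵢ.
Each charge is 0.184 m from the midpoint.
V = k[(-5.05×10⁻⁹)/(0.184) + (4.21×10⁻⁹)/(0.184)] = -40.9 V.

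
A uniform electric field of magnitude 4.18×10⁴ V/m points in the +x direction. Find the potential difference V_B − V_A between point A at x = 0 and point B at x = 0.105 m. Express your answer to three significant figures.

In a uniform field, potential decreases in the direction of E: V_B − V_A = −E·Δx.
V_B − V_A = −(4.18×10⁴ V/m)(0.105 m) = -4390 V.

-4390 V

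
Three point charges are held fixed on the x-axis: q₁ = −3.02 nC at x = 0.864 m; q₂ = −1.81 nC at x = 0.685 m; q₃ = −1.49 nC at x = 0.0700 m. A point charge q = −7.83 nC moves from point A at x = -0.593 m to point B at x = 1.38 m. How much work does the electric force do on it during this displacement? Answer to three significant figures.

-2.72×10⁻⁷ J

The work done by the electric force is W_field = −ΔU = −q(V_B − V_A) = q(V_A − V_B).
At A: distances to the source charges are 1.46 m, 1.28 m, 0.663 m; V_A = Σ kqᵢ/rᵢ = -51.6 V.
At B: distances to the source charges are 0.516 m, 0.695 m, 1.31 m; V_B = Σ kqᵢ/rᵢ = -86.3 V.
ΔV = V_B − V_A = -34.7 V.
W_field = −qΔV = −(-7.83×10⁻⁹ C)(-34.7 V) = -2.72×10⁻⁷ J.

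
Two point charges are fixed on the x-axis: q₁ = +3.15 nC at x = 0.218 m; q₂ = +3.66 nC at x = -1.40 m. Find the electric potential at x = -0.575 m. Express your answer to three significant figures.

75.6 V

The total potential is the scalar sum of each charge's contribution, V = Σ kqᵢ/rᵢ.
Distances from the field point to each charge: r₁ = 0.793 m, r₂ = 0.825 m.
V = k[(3.15×10⁻⁹)/(0.793) + (3.66×10⁻⁹)/(0.825)] = 75.6 V.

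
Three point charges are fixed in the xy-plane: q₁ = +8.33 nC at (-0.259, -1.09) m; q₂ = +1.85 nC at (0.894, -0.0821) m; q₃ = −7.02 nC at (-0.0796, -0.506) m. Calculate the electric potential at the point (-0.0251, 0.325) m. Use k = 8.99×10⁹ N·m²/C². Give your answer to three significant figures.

-7.02 V

Electric potential is a scalar, so the contributions from each charge add algebraically: V = Σ kqᵢ/rᵢ.
Distances from the field point to each charge: r₁ = 1.43 m, r₂ = 1.01 m, r₃ = 0.833 m.
V = k[(8.33×10⁻⁹)/(1.43) + (1.85×10⁻⁹)/(1.01) + (-7.02×10⁻⁹)/(0.833)] = -7.02 V.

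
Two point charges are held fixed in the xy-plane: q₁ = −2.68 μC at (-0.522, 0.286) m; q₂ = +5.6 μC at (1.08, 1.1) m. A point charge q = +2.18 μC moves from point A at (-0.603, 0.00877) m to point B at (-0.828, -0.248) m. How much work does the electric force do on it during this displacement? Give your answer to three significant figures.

The work done by the electric force is W_field = −ΔU = −q(V_B − V_A) = q(V_A − V_B).
At A: distances to the source charges are 0.289 m, 2.01 m; V_A = Σ kqᵢ/rᵢ = -5.83×10⁴ V.
At B: distances to the source charges are 0.615 m, 2.34 m; V_B = Σ kqᵢ/rᵢ = -1.76×10⁴ V.
ΔV = V_B − V_A = 4.07×10⁴ V.
W_field = −qΔV = −(2.18×10⁻⁶ C)(4.07×10⁴ V) = -0.0888 J.

-0.0888 J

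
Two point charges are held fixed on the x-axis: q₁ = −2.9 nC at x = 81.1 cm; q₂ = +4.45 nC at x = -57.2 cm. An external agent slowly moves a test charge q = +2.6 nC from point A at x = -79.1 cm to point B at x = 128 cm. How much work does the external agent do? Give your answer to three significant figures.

-5.21×10⁻⁷ J

For quasistatic motion the external work equals the change in potential energy: W_ext = qΔV = q(V_B − V_A).
At A: distances to the source charges are 1.60 m, 0.219 m; V_A = Σ kqᵢ/rᵢ = 166 V.
At B: distances to the source charges are 0.469 m, 1.85 m; V_B = Σ kqᵢ/rᵢ = -34.0 V.
ΔV = V_B − V_A = -200 V.
W_ext = qΔV = (2.60×10⁻⁹ C)(-200 V) = -5.21×10⁻⁷ J.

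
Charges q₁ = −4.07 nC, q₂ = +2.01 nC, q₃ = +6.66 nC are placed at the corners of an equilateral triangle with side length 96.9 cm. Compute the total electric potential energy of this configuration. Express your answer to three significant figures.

The assembly work is the sum of pairwise potential energies, U = Σ_{i<j} kqᵢqⱼ/rᵢⱼ.
All three pair separations equal the side length, 0.969 m.
U = (-7.59×10⁻⁸) + (-2.51×10⁻⁷) + (1.24×10⁻⁷) = -2.03×10⁻⁷ J.

-2.03×10⁻⁷ J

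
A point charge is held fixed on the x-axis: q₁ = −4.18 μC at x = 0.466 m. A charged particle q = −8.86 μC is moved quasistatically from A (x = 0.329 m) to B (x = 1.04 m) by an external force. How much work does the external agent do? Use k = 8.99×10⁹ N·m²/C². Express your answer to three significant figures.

-1.85 J

For quasistatic motion the external work equals the change in potential energy: W_ext = qΔV = q(V_B − V_A).
At A: distance to the source charge is 0.137 m; V_A = kq₁/r = -2.74×10⁵ V.
At B: distance to the source charge is 0.574 m; V_B = kq₁/r = -6.55×10⁴ V.
ΔV = V_B − V_A = 2.09×10⁵ V.
W_ext = qΔV = (-8.86×10⁻⁶ C)(2.09×10⁵ V) = -1.85 J.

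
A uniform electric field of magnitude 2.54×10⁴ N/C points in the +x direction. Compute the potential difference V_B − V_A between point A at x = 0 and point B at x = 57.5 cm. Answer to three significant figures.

-1.46×10⁴ V

In a uniform field, potential decreases in the direction of E: V_B − V_A = −E·Δx.
V_B − V_A = −(2.54×10⁴ V/m)(0.575 m) = -1.46×10⁴ V.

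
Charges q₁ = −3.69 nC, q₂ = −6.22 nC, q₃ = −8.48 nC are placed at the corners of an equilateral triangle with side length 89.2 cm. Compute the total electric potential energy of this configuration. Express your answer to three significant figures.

1.08×10⁻⁶ J

The work to assemble the configuration equals its total potential energy, U = Σ kqᵢqⱼ/rᵢⱼ over all pairs.
All three pair separations equal the side length, 0.892 m.
U = (2.31×10⁻⁷) + (3.15×10⁻⁷) + (5.32×10⁻⁷) = 1.08×10⁻⁶ J.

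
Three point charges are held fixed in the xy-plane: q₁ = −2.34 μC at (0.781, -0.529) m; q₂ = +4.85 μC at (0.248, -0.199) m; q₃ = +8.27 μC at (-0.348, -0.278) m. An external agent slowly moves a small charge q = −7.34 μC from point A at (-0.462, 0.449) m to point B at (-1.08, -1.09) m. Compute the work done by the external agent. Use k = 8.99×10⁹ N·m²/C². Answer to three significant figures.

For quasistatic motion the external work equals the change in potential energy: W_ext = qΔV = q(V_B − V_A).
At A: distances to the source charges are 1.58 m, 0.961 m, 0.736 m; V_A = Σ kqᵢ/rᵢ = 1.33×10⁵ V.
At B: distances to the source charges are 1.94 m, 1.60 m, 1.09 m; V_B = Σ kqᵢ/rᵢ = 8.44×10⁴ V.
ΔV = V_B − V_A = -4.86×10⁴ V.
W_ext = qΔV = (-7.34×10⁻⁶ C)(-4.86×10⁴ V) = 0.357 J.

0.357 J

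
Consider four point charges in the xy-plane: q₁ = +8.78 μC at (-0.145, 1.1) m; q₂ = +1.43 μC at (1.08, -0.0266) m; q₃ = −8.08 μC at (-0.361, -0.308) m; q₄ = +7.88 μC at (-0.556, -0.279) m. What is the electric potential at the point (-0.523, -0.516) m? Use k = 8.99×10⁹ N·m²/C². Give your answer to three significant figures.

7.58×10⁴ V

Electric potential is a scalar, so the contributions from each charge add algebraically: V = Σ kqᵢ/rᵢ.
Distances from the field point to each charge: r₁ = 1.66 m, r₂ = 1.68 m, r₃ = 0.264 m, r₄ = 0.239 m.
V = k[(8.78×10⁻⁶)/(1.66) + (1.43×10⁻⁶)/(1.68) + (-8.08×10⁻⁶)/(0.264) + (7.88×10⁻⁶)/(0.239)] = 7.58×10⁴ V.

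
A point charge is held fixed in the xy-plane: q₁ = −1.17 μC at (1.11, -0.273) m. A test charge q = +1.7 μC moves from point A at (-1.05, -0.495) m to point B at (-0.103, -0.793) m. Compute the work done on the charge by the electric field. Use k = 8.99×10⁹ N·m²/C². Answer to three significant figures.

5.31×10⁻³ J

The work done by the electric force is W_field = −ΔU = −q(V_B − V_A) = q(V_A − V_B).
At A: distance to the source charge is 2.17 m; V_A = kq₁/r = -4840 V.
At B: distance to the source charge is 1.32 m; V_B = kq₁/r = -7970 V.
ΔV = V_B − V_A = -3130 V.
W_field = −qΔV = −(1.70×10⁻⁶ C)(-3130 V) = 5.31×10⁻³ J.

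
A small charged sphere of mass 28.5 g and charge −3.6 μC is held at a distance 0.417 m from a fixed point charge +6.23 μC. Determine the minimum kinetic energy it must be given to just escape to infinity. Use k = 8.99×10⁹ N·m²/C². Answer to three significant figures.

To just escape, total mechanical energy must reach zero at infinity: ½mv²_min + U = 0, so ½mv²_min = −U = |kQq|/r.
|U| = |kQq|/r = (8.99×10⁹ N·m²/C²)(6.23×10⁻⁶)(3.60×10⁻⁶)/(0.417) = 0.484 J.

0.484 J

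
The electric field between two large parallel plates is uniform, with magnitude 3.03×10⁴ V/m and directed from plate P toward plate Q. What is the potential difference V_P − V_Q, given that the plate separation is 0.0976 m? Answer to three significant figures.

2960 V

In a uniform field, potential decreases in the direction of E: ΔV = −E·d for a displacement d parallel to E.
Going from Q to P is a displacement of 0.0976 m opposite to the field, so V_P − V_Q = +Ed = 2960 V.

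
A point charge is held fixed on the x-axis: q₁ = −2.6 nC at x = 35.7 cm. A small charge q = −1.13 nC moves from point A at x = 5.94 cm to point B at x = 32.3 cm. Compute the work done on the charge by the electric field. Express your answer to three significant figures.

-6.88×10⁻⁷ J

The work done by the electric force is W_field = −ΔU = −q(V_B − V_A) = q(V_A − V_B).
At A: distance to the source charge is 0.298 m; V_A = kq₁/r = -78.5 V.
At B: distance to the source charge is 0.0340 m; V_B = kq₁/r = -687 V.
ΔV = V_B − V_A = -609 V.
W_field = −qΔV = −(-1.13×10⁻⁹ C)(-609 V) = -6.88×10⁻⁷ J.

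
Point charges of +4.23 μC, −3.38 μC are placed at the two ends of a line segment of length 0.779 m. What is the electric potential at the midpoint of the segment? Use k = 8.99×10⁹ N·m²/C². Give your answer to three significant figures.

Electric potential is a scalar, so the contributions from each charge add algebraically: V = Σ kqᵢ/rᵢ.
Each charge is 0.390 m from the midpoint.
V = k[(4.23×10⁻⁶)/(0.390) + (-3.38×10⁻⁶)/(0.390)] = 1.96×10⁴ V.

1.96×10⁴ V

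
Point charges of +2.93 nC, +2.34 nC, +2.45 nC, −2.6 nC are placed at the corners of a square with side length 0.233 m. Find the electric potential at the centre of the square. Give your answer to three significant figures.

279 V

Electric potential is a scalar, so the contributions from each charge add algebraically: V = Σ kqᵢ/rᵢ.
The distance from each corner to the centre is a√2/2 = 0.165 m.
V = k[(2.93×10⁻⁹)/(0.165) + (2.34×10⁻⁹)/(0.165) + (2.45×10⁻⁹)/(0.165) + (-2.60×10⁻⁹)/(0.165)] = 279 V.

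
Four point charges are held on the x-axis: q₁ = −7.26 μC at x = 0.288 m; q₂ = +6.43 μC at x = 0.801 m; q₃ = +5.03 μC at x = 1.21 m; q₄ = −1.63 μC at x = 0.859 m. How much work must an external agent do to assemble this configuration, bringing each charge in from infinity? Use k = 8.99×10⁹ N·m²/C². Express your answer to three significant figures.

-2.11 J

The work to assemble the configuration equals its total potential energy, U = Σ kqᵢqⱼ/rᵢⱼ over all pairs.
Pair separations: r₁₂ = 0.513 m, r₁₃ = 0.922 m, r₁₄ = 0.571 m, r₂₃ = 0.409 m, r₂₄ = 0.0580 m, r₃₄ = 0.351 m.
Summing all 6 pair terms gives U = -2.11 J.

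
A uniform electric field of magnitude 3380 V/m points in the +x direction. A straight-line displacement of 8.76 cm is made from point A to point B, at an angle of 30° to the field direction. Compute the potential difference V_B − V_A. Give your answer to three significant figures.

-256 V

Only the component of displacement along E changes the potential: ΔV = −E·d·cosθ.
ΔV = −(3380 V/m)(0.0876 m)cos30° = -256 V.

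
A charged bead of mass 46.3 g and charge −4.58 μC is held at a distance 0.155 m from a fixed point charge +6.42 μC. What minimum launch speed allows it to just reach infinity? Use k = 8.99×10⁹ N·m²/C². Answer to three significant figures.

8.58 m/s

To just escape, total mechanical energy must reach zero at infinity: ½mv²_min + U = 0, so ½mv²_min = −U = |kQq|/r.
|U| = |kQq|/r = (8.99×10⁹ N·m²/C²)(6.42×10⁻⁶)(4.58×10⁻⁶)/(0.155) = 1.71 J.
v_min = √(2|U|/m) = √(2·1.71/0.0463) = 8.58 m/s.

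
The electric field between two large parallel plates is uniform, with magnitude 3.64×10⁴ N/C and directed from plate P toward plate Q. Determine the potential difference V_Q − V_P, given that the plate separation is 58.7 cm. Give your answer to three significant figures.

-2.14×10⁴ V

In a uniform field, potential decreases in the direction of E: ΔV = −E·d for a displacement d parallel to E.
Going from P to Q is a displacement of 58.7 cm along the field, so V_Q − V_P = −Ed = -2.14×10⁴ V.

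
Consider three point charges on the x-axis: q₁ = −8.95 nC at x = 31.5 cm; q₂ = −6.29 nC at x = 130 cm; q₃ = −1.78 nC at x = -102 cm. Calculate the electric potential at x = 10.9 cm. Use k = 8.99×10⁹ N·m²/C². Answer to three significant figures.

The total potential is the scalar sum of each charge's contribution, V = Σ kqᵢ/rᵢ.
Distances from the field point to each charge: r₁ = 0.206 m, r₂ = 1.19 m, r₃ = 1.13 m.
V = k[(-8.95×10⁻⁹)/(0.206) + (-6.29×10⁻⁹)/(1.19) + (-1.78×10⁻⁹)/(1.13)] = -452 V.

-452 V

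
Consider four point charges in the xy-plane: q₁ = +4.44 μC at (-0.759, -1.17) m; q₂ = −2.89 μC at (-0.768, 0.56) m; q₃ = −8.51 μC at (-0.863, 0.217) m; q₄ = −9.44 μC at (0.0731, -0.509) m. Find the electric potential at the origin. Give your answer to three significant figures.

Electric potential is a scalar, so the contributions from each charge add algebraically: V = Σ kqᵢ/rᵢ.
Distances from the field point to each charge: r₁ = 1.39 m, r₂ = 0.950 m, r₃ = 0.890 m, r₄ = 0.514 m.
V = k[(4.44×10⁻⁶)/(1.39) + (-2.89×10⁻⁶)/(0.950) + (-8.51×10⁻⁶)/(0.890) + (-9.44×10⁻⁶)/(0.514)] = -2.50×10⁵ V.

-2.50×10⁵ V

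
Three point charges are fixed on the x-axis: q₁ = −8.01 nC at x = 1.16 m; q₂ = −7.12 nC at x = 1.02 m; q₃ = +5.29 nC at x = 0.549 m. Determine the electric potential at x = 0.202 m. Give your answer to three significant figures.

Electric potential is a scalar, so the contributions from each charge add algebraically: V = Σ kqᵢ/rᵢ.
Distances from the field point to each charge: r₁ = 0.958 m, r₂ = 0.818 m, r₃ = 0.347 m.
V = k[(-8.01×10⁻⁹)/(0.958) + (-7.12×10⁻⁹)/(0.818) + (5.29×10⁻⁹)/(0.347)] = -16.4 V.

-16.4 V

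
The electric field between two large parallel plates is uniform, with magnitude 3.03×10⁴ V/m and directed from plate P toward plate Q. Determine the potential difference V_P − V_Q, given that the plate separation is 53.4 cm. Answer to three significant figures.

1.62×10⁴ V

In a uniform field, potential decreases in the direction of E: ΔV = −E·d for a displacement d parallel to E.
Going from Q to P is a displacement of 53.4 cm opposite to the field, so V_P − V_Q = +Ed = 1.62×10⁴ V.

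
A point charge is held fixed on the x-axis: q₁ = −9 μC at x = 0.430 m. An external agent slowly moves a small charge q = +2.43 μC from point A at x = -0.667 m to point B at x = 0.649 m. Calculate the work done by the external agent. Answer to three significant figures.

For quasistatic motion the external work equals the change in potential energy: W_ext = qΔV = q(V_B − V_A).
At A: distance to the source charge is 1.10 m; V_A = kq₁/r = -7.38×10⁴ V.
At B: distance to the source charge is 0.219 m; V_B = kq₁/r = -3.69×10⁵ V.
ΔV = V_B − V_A = -2.96×10⁵ V.
W_ext = qΔV = (2.43×10⁻⁶ C)(-2.96×10⁵ V) = -0.719 J.

-0.719 J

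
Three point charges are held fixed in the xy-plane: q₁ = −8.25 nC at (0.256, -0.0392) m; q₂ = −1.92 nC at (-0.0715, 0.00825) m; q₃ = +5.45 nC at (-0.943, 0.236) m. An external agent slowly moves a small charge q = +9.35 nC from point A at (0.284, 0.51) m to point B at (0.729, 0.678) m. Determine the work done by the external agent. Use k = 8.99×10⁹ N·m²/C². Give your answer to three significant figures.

For quasistatic motion the external work equals the change in potential energy: W_ext = qΔV = q(V_B − V_A).
At A: distances to the source charges are 0.550 m, 0.615 m, 1.26 m; V_A = Σ kqᵢ/rᵢ = -124 V.
At B: distances to the source charges are 0.859 m, 1.04 m, 1.73 m; V_B = Σ kqᵢ/rᵢ = -74.5 V.
ΔV = V_B − V_A = 49.4 V.
W_ext = qΔV = (9.35×10⁻⁹ C)(49.4 V) = 4.62×10⁻⁷ J.

4.62×10⁻⁷ J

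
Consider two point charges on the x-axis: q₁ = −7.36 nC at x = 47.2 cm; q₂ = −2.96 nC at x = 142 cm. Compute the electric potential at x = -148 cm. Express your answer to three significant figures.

Electric potential is a scalar, so the contributions from each charge add algebraically: V = Σ kqᵢ/rᵢ.
Distances from the field point to each charge: r₁ = 1.95 m, r₂ = 2.90 m.
V = k[(-7.36×10⁻⁹)/(1.95) + (-2.96×10⁻⁹)/(2.90)] = -43.1 V.

-43.1 V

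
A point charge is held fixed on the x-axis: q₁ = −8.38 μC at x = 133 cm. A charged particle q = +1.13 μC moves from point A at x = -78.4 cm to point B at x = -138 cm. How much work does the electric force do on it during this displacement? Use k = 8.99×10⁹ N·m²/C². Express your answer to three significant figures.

The work done by the electric force is W_field = −ΔU = −q(V_B − V_A) = q(V_A − V_B).
At A: distance to the source charge is 2.11 m; V_A = kq₁/r = -3.56×10⁴ V.
At B: distance to the source charge is 2.71 m; V_B = kq₁/r = -2.78×10⁴ V.
ΔV = V_B − V_A = 7840 V.
W_field = −qΔV = −(1.13×10⁻⁶ C)(7840 V) = -8.86×10⁻³ J.

-8.86×10⁻³ J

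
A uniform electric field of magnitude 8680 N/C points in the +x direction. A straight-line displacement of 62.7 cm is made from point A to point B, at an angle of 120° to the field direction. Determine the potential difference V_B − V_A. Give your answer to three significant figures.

Only the component of displacement along E changes the potential: ΔV = −E·d·cosθ.
ΔV = −(8680 V/m)(0.627 m)cos120° = 2720 V.

2720 V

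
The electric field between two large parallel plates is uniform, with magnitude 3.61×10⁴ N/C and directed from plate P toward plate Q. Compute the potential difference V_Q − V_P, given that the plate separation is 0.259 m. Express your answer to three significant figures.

-9350 V

In a uniform field, potential decreases in the direction of E: ΔV = −E·d for a displacement d parallel to E.
Going from P to Q is a displacement of 0.259 m along the field, so V_Q − V_P = −Ed = -9350 V.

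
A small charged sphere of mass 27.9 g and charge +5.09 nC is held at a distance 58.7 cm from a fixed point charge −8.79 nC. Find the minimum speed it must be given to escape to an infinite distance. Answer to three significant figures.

7.01×10⁻³ m/s

To just escape, total mechanical energy must reach zero at infinity: ½mv²_min + U = 0, so ½mv²_min = −U = |kQq|/r.
|U| = |kQq|/r = (8.99×10⁹ N·m²/C²)(8.79×10⁻⁹)(5.09×10⁻⁹)/(0.587) = 6.85×10⁻⁷ J.
v_min = √(2|U|/m) = √(2·6.85×10⁻⁷/0.0279) = 7.01×10⁻³ m/s.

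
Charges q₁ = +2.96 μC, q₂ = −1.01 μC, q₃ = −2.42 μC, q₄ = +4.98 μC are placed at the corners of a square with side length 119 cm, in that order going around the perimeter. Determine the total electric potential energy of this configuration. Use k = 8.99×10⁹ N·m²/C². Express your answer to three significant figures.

-0.0489 J

The work to assemble the configuration equals its total potential energy, U = Σ kqᵢqⱼ/rᵢⱼ over all pairs.
The four side pairs have separation 1.19 m and the two diagonal pairs 1.68 m.
Summing all 6 pair terms gives U = -0.0489 J.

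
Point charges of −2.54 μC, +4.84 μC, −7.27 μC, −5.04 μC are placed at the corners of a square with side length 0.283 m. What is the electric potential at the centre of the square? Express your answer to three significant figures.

The total potential is the scalar sum of each charge's contribution, V = Σ kqᵢ/rᵢ.
The distance from each corner to the centre is a√2/2 = 0.200 m.
V = k[(-2.54×10⁻⁶)/(0.200) + (4.84×10⁻⁶)/(0.200) + (-7.27×10⁻⁶)/(0.200) + (-5.04×10⁻⁶)/(0.200)] = -4.50×10⁵ V.

-4.50×10⁵ V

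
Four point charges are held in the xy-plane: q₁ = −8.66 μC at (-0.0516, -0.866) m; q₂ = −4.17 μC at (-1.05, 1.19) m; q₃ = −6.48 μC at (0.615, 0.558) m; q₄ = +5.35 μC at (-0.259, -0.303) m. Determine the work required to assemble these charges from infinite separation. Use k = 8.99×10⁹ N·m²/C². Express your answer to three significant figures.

The work to assemble the configuration equals its total potential energy, U = Σ kqᵢqⱼ/rᵢⱼ over all pairs.
Pair separations: r₁₂ = 2.29 m, r₁₃ = 1.57 m, r₁₄ = 0.600 m, r₂₃ = 1.78 m, r₂₄ = 1.69 m, r₃₄ = 1.23 m.
Summing all 6 pair terms gives U = -0.468 J.

-0.468 J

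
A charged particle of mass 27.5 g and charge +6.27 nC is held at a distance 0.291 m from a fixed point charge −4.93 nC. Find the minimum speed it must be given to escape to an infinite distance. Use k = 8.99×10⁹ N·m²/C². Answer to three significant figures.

8.33×10⁻³ m/s

To just escape, total mechanical energy must reach zero at infinity: ½mv²_min + U = 0, so ½mv²_min = −U = |kQq|/r.
|U| = |kQq|/r = (8.99×10⁹ N·m²/C²)(4.93×10⁻⁹)(6.27×10⁻⁹)/(0.291) = 9.55×10⁻⁷ J.
v_min = √(2|U|/m) = √(2·9.55×10⁻⁷/0.0275) = 8.33×10⁻³ m/s.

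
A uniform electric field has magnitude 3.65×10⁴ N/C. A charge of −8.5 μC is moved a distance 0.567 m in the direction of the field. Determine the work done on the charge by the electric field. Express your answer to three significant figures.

-0.176 J

The potential change for a displacement 0.567 m in the direction of the field is ΔV = −Ed = -2.07×10⁴ V.
W_field = −qΔV = -0.176 J.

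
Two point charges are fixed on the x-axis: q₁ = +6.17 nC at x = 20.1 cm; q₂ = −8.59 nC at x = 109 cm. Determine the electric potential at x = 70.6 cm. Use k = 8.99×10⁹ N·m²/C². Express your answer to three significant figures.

-91.3 V

Electric potential is a scalar, so the contributions from each charge add algebraically: V = Σ kqᵢ/rᵢ.
Distances from the field point to each charge: r₁ = 0.505 m, r₂ = 0.384 m.
V = k[(6.17×10⁻⁹)/(0.505) + (-8.59×10⁻⁹)/(0.384)] = -91.3 V.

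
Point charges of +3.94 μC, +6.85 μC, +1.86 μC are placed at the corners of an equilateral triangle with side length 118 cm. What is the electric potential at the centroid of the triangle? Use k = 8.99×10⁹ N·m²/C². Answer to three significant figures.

Electric potential is a scalar, so the contributions from each charge add algebraically: V = Σ kqᵢ/rᵢ.
The distance from each vertex to the centroid is a/√3 = 0.681 m.
V = k[(3.94×10⁻⁶)/(0.681) + (6.85×10⁻⁶)/(0.681) + (1.86×10⁻⁶)/(0.681)] = 1.67×10⁵ V.

1.67×10⁵ V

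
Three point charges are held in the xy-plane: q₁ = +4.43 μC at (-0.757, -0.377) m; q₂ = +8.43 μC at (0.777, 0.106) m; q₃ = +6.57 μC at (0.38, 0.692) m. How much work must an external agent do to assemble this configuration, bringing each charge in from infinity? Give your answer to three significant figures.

1.08 J

The work to assemble the configuration equals its total potential energy, U = Σ kqᵢqⱼ/rᵢⱼ over all pairs.
Pair separations: r₁₂ = 1.61 m, r₁₃ = 1.56 m, r₂₃ = 0.708 m.
U = (0.209) + (0.168) + (0.703) = 1.08 J.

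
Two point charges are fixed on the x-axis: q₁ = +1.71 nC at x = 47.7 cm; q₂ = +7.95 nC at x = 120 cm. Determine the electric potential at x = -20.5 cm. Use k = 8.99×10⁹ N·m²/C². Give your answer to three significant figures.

73.4 V

Electric potential is a scalar, so the contributions from each charge add algebraically: V = Σ kqᵢ/rᵢ.
Distances from the field point to each charge: r₁ = 0.682 m, r₂ = 1.41 m.
V = k[(1.71×10⁻⁹)/(0.682) + (7.95×10⁻⁹)/(1.41)] = 73.4 V.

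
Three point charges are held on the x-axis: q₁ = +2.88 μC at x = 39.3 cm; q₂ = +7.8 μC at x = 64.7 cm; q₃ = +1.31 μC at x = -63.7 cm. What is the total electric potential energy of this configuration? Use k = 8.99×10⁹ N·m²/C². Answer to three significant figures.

0.900 J

The assembly work is the sum of pairwise potential energies, U = Σ_{i<j} kqᵢqⱼ/rᵢⱼ.
Pair separations: r₁₂ = 0.254 m, r₁₃ = 1.03 m, r₂₃ = 1.28 m.
U = (0.795) + (0.0329) + (0.0715) = 0.900 J.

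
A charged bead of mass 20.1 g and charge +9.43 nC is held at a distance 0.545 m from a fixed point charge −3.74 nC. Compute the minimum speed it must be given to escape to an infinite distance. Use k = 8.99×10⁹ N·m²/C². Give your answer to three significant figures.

7.61×10⁻³ m/s

To just escape, total mechanical energy must reach zero at infinity: ½mv²_min + U = 0, so ½mv²_min = −U = |kQq|/r.
|U| = |kQq|/r = (8.99×10⁹ N·m²/C²)(3.74×10⁻⁹)(9.43×10⁻⁹)/(0.545) = 5.82×10⁻⁷ J.
v_min = √(2|U|/m) = √(2·5.82×10⁻⁷/0.0201) = 7.61×10⁻³ m/s.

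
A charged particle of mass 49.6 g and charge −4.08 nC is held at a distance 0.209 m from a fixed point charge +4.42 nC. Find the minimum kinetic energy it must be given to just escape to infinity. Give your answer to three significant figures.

To just escape, total mechanical energy must reach zero at infinity: ½mv²_min + U = 0, so ½mv²_min = −U = |kQq|/r.
|U| = |kQq|/r = (8.99×10⁹ N·m²/C²)(4.42×10⁻⁹)(4.08×10⁻⁹)/(0.209) = 7.76×10⁻⁷ J.

7.76×10⁻⁷ J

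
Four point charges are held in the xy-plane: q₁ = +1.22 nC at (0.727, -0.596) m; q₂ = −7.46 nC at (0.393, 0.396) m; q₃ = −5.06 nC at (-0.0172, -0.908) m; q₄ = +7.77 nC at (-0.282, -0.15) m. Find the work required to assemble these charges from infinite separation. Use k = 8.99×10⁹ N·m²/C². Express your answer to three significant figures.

-8.62×10⁻⁷ J

The work to assemble the configuration equals its total potential energy, U = Σ kqᵢqⱼ/rᵢⱼ over all pairs.
Pair separations: r₁₂ = 1.05 m, r₁₃ = 0.807 m, r₁₄ = 1.10 m, r₂₃ = 1.37 m, r₂₄ = 0.868 m, r₃₄ = 0.803 m.
Summing all 6 pair terms gives U = -8.62×10⁻⁷ J.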